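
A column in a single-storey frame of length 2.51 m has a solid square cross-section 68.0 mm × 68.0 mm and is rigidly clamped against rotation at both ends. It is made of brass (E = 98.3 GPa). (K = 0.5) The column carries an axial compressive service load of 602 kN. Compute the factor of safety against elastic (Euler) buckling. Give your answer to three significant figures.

n ≈ 1.82

I = a⁴/12 = 68.0⁴/12 = 1.782×10^6 mm⁴
I = 1.782×10^6 mm⁴ = 1.782×10^-6 m⁴
Effective length L_e = K·L = 0.5 × 2.51 = 1.255 m
P_cr = π²EI / L_e² = π² × 98.3×10⁹ × 1.782×10^-6 / 1.255² = 1.098×10^6 N
Factor of safety n = P_cr / P = 1097.5 / 602 = 1.82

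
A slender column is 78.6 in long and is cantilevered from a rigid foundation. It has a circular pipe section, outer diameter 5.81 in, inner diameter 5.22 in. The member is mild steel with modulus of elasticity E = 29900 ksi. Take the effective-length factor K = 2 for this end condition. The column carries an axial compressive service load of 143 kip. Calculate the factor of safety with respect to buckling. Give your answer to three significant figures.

d_o = 5.81 in, d_i = 5.22 in
I = π(d_o⁴ − d_i⁴)/64 = π(5.81⁴ − 5.220⁴)/64 = 19.49 in⁴
Effective length L_e = K·L = 2 × 78.6 = 157.2 in
P_cr = π²EI / L_e² = π² × 29900×10³ × 19.49 / 157.2² = 2.327×10^5 lb
Factor of safety n = P_cr / P = 232.72 / 143 = 1.63

n ≈ 1.63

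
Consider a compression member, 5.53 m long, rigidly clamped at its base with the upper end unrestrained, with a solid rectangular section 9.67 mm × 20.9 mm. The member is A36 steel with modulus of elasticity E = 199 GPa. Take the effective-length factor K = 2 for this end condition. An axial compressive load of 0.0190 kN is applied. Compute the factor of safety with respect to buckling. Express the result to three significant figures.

n ≈ 1.33

Buckling occurs about the weak axis: I_min = h·b³/12 with b = 9.67 mm (the shorter side).
I_min = 20.9×9.67³/12 = 1.575×10^3 mm⁴
I = 1.575×10^3 mm⁴ = 1.575×10^-9 m⁴
Effective length L_e = K·L = 2 × 5.53 = 11.06 m
P_cr = π²EI / L_e² = π² × 199×10⁹ × 1.575×10^-9 / 11.06² = 25.29 N
Factor of safety n = P_cr / P = 0.025286 / 0.0190 = 1.33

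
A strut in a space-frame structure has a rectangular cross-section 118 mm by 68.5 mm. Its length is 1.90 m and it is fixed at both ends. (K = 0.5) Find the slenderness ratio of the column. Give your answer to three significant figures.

For a rectangle r_min = b/√12 = 68.5/√12 = 19.77 mm
L_e = K·L = 0.5 × 1.90 m = 0.9500 m = 950.00 mm
λ = L_e / r_min = 950.00 / 19.77 = 48.0

λ ≈ 48.0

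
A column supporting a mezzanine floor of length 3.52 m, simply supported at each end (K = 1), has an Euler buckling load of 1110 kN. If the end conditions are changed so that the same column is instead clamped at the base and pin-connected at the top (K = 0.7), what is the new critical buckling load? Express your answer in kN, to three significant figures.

P_cr ≈ 2270 kN

P_cr ∝ 1/K², so P_cr,new = P_cr,old × (K_old/K_new)² = 1110 × (1/0.7)²
= 1110 × 2.041 = 2270 kN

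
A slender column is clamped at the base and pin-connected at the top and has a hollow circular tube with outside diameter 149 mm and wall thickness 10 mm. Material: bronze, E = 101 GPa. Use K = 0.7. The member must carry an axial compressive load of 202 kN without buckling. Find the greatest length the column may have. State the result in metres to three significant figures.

Inner diameter d_i = 149 − 2×10 = 129.0 mm
I = π(d_o⁴ − d_i⁴)/64 = π(149⁴ − 129.0⁴)/64 = 1.060×10^7 mm⁴
I = 1.060×10^-5 m⁴
At the buckling limit P_cr = P = 2.020×10^5 N
From P_cr = π²EI/(K·L)²:  L = (1/K)·√(π²EI/P_cr) = (1/0.7)·√(π²×1.01×10^11×1.060×10^-5/2.020×10^5)
L = 10.3 m

L_max ≈ 10.3 m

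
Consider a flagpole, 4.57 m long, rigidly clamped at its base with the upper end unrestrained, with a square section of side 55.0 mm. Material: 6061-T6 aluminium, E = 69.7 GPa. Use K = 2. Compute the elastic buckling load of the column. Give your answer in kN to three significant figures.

I = a⁴/12 = 55.0⁴/12 = 7.626×10^5 mm⁴
I = 7.626×10^5 mm⁴ = 7.626×10^-7 m⁴
Effective length L_e = K·L = 2 × 4.57 = 9.140 m
P_cr = π²EI / L_e² = π² × 69.7×10⁹ × 7.626×10^-7 / 9.140² = 6.279×10^3 N

P_cr ≈ 6.28 kN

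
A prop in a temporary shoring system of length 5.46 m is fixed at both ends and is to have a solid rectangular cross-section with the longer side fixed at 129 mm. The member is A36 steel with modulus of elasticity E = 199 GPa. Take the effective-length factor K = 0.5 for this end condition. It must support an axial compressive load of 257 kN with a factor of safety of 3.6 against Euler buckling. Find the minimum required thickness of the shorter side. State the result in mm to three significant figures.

b ≈ 68.9 mm

Required P_cr = n·P = 3.6 × 257 = 925.2 kN
L_e = K·L = 0.5 × 5.46 = 2.730 m
Required I = P_cr·L_e²/(π²E) = 9.252×10^5 × 2.730² / (π² × 1.99×10^11) = 3.511×10^-6 m⁴
I_req = 3.511×10^6 mm⁴
Rectangle, weak axis: I_min = h·b³/12 with h = 129 mm fixed  ⇒  b = (12I/h)^(1/3) = 68.9 mm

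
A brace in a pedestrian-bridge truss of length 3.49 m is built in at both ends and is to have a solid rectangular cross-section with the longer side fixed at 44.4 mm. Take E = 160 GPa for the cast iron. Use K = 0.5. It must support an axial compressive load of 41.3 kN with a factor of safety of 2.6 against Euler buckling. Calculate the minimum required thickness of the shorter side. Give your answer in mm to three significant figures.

Required P_cr = n·P = 2.6 × 41.3 = 107.4 kN
L_e = K·L = 0.5 × 3.49 = 1.745 m
Required I = P_cr·L_e²/(π²E) = 1.074×10^5 × 1.745² / (π² × 1.60×10^11) = 2.071×10^-7 m⁴
I_req = 2.071×10^5 mm⁴
Rectangle, weak axis: I_min = h·b³/12 with h = 44.4 mm fixed  ⇒  b = (12I/h)^(1/3) = 38.2 mm

b ≈ 38.2 mm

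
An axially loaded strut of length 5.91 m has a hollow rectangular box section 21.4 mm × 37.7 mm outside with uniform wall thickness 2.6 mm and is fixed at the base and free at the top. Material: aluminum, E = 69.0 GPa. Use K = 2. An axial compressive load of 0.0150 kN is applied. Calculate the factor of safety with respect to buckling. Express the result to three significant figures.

n ≈ 6.26

Inner dimensions: h_i = 37.7 − 2×2.6 = 32.50 mm, b_i = 21.4 − 2×2.6 = 16.20 mm
Weak-axis I_min = (h_o·b_o³ − h_i·b_i³)/12 with b_o = 21.4, b_i = 16.20 mm (shorter outer/inner sides).
I_min = (37.7×21.4³ − 32.50×16.20³)/12 = 1.927×10^4 mm⁴
I = 1.927×10^4 mm⁴ = 1.927×10^-8 m⁴
Effective length L_e = K·L = 2 × 5.91 = 11.82 m
P_cr = π²EI / L_e² = π² × 69.0×10⁹ × 1.927×10^-8 / 11.82² = 93.95 N
Factor of safety n = P_cr / P = 0.093952 / 0.0150 = 6.26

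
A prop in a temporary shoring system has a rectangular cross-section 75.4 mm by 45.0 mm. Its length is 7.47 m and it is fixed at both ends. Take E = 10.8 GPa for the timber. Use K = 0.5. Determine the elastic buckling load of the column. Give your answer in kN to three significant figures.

P_cr ≈ 4.37 kN

Buckling occurs about the weak axis: I_min = h·b³/12 with b = 45.0 mm (the shorter side).
I_min = 75.4×45.0³/12 = 5.726×10^5 mm⁴
I = 5.726×10^5 mm⁴ = 5.726×10^-7 m⁴
Effective length L_e = K·L = 0.5 × 7.47 = 3.735 m
P_cr = π²EI / L_e² = π² × 10.8×10⁹ × 5.726×10^-7 / 3.735² = 4.375×10^3 N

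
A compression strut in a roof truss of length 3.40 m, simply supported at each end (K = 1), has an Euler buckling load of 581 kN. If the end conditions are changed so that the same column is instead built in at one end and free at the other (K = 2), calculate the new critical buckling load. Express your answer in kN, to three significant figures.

P_cr ∝ 1/K², so P_cr,new = P_cr,old × (K_old/K_new)² = 581 × (1/2)²
= 581 × 0.2500 = 145 kN

P_cr ≈ 145 kN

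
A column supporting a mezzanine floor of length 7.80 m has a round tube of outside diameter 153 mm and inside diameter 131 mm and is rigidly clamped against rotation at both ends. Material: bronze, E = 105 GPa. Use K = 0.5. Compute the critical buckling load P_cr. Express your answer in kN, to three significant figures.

d_o = 153 mm, d_i = 131 mm
I = π(d_o⁴ − d_i⁴)/64 = π(153⁴ − 131.0⁴)/64 = 1.244×10^7 mm⁴
I = 1.244×10^7 mm⁴ = 1.244×10^-5 m⁴
Effective length L_e = K·L = 0.5 × 7.80 = 3.900 m
P_cr = π²EI / L_e² = π² × 105×10⁹ × 1.244×10^-5 / 3.900² = 8.478×10^5 N

P_cr ≈ 848 kN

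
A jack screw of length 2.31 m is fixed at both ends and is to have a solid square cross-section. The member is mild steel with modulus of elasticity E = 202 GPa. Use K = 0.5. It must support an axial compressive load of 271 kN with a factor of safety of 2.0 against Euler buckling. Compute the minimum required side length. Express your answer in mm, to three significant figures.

a ≈ 45.7 mm

Required P_cr = n·P = 2.0 × 271 = 542.0 kN
L_e = K·L = 0.5 × 2.31 = 1.155 m
Required I = P_cr·L_e²/(π²E) = 5.420×10^5 × 1.155² / (π² × 2.02×10^11) = 3.627×10^-7 m⁴
I_req = 3.627×10^5 mm⁴
Solid square: I = a⁴/12  ⇒  a = (12I)^(1/4) = (12×3.627×10^5)^(1/4) = 45.7 mm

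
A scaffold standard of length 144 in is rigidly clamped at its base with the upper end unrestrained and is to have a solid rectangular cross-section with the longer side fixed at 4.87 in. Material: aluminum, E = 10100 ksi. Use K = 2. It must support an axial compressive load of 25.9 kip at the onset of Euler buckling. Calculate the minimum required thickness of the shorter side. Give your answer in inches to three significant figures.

b ≈ 3.76 in

L_e = K·L = 2 × 144 = 288.0 in
Required I = P_cr·L_e²/(π²E) = 2.590×10^4 × 288.0² / (π² × 1.01×10^7) = 21.55 in⁴
Rectangle, weak axis: I_min = h·b³/12 with h = 4.87 in fixed  ⇒  b = (12I/h)^(1/3) = 3.76 in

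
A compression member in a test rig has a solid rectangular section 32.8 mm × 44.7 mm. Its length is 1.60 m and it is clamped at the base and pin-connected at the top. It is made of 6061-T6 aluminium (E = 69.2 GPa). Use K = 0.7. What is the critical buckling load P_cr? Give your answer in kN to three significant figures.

P_cr ≈ 71.6 kN

Buckling occurs about the weak axis: I_min = h·b³/12 with b = 32.8 mm (the shorter side).
I_min = 44.7×32.8³/12 = 1.314×10^5 mm⁴
I = 1.314×10^5 mm⁴ = 1.314×10^-7 m⁴
Effective length L_e = K·L = 0.7 × 1.60 = 1.120 m
P_cr = π²EI / L_e² = π² × 69.2×10⁹ × 1.314×10^-7 / 1.120² = 7.157×10^4 N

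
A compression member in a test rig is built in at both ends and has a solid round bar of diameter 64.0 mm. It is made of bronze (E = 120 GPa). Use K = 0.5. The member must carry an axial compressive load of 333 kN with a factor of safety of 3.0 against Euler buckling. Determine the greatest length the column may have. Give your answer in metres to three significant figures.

I = πd⁴/64 = π×64.0⁴/64 = 8.235×10^5 mm⁴
I = 8.235×10^-7 m⁴
Required critical load P_cr = n·P = 3.0 × 333 = 999.0 kN = 9.990×10^5 N
From P_cr = π²EI/(K·L)²:  L = (1/K)·√(π²EI/P_cr) = (1/0.5)·√(π²×1.20×10^11×8.235×10^-7/9.990×10^5)
L = 1.98 m

L_max ≈ 1.98 m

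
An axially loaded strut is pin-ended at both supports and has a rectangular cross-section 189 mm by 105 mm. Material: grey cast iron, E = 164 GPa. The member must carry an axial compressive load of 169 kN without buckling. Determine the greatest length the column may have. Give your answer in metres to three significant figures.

Buckling occurs about the weak axis: I_min = h·b³/12 with b = 105 mm (the shorter side).
I_min = 189×105³/12 = 1.823×10^7 mm⁴
I = 1.823×10^-5 m⁴
At the buckling limit P_cr = P = 1.690×10^5 N
From P_cr = π²EI/(K·L)²:  L = (1/K)·√(π²EI/P_cr) = (1/1)·√(π²×1.64×10^11×1.823×10^-5/1.690×10^5)
L = 13.2 m

L_max ≈ 13.2 m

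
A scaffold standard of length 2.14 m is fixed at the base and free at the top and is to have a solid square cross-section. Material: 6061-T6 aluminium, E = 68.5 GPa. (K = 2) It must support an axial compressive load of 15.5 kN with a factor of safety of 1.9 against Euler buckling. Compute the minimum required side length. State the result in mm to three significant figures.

a ≈ 55.6 mm

Required P_cr = n·P = 1.9 × 15.5 = 29.45 kN
L_e = K·L = 2 × 2.14 = 4.280 m
Required I = P_cr·L_e²/(π²E) = 2.945×10^4 × 4.280² / (π² × 6.85×10^10) = 7.980×10^-7 m⁴
I_req = 7.980×10^5 mm⁴
Solid square: I = a⁴/12  ⇒  a = (12I)^(1/4) = (12×7.980×10^5)^(1/4) = 55.6 mm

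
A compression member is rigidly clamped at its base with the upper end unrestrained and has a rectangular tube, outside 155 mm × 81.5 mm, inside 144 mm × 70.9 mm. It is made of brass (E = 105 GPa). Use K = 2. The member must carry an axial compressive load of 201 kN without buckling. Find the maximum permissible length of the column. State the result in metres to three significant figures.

Weak-axis I_min = (h_o·b_o³ − h_i·b_i³)/12 with b_o = 81.5, b_i = 70.90 mm (shorter outer/inner sides).
I_min = (155×81.5³ − 144.0×70.90³)/12 = 2.716×10^6 mm⁴
I = 2.716×10^-6 m⁴
At the buckling limit P_cr = P = 2.010×10^5 N
From P_cr = π²EI/(K·L)²:  L = (1/K)·√(π²EI/P_cr) = (1/2)·√(π²×1.05×10^11×2.716×10^-6/2.010×10^5)
L = 1.87 m

L_max ≈ 1.87 m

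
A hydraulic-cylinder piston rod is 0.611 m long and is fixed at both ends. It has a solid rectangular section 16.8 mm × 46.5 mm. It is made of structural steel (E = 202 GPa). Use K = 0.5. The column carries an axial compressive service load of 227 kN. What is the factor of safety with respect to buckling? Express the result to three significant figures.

Buckling occurs about the weak axis: I_min = h·b³/12 with b = 16.8 mm (the shorter side).
I_min = 46.5×16.8³/12 = 1.837×10^4 mm⁴
I = 1.837×10^4 mm⁴ = 1.837×10^-8 m⁴
Effective length L_e = K·L = 0.5 × 0.611 = 0.3055 m
P_cr = π²EI / L_e² = π² × 202×10⁹ × 1.837×10^-8 / 0.3055² = 3.925×10^5 N
Factor of safety n = P_cr / P = 392.49 / 227 = 1.73

n ≈ 1.73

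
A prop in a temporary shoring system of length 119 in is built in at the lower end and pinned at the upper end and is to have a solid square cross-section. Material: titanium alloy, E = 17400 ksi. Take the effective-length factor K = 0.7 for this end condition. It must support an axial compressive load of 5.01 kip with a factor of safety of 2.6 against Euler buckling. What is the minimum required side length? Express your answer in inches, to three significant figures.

Required P_cr = n·P = 2.6 × 5.01 = 13.03 kip
L_e = K·L = 0.7 × 119 = 83.30 in
Required I = P_cr·L_e²/(π²E) = 1.303×10^4 × 83.30² / (π² × 1.74×10^7) = 0.5263 in⁴
Solid square: I = a⁴/12  ⇒  a = (12I)^(1/4) = (12×0.5263)^(1/4) = 1.59 in

a ≈ 1.59 in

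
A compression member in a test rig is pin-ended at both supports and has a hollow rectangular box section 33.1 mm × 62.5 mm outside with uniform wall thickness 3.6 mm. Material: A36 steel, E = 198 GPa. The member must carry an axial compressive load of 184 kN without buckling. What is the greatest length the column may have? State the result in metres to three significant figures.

L_max ≈ 1.08 m

Inner dimensions: h_i = 62.5 − 2×3.6 = 55.30 mm, b_i = 33.1 − 2×3.6 = 25.90 mm
Weak-axis I_min = (h_o·b_o³ − h_i·b_i³)/12 with b_o = 33.1, b_i = 25.90 mm (shorter outer/inner sides).
I_min = (62.5×33.1³ − 55.30×25.90³)/12 = 1.088×10^5 mm⁴
I = 1.088×10^-7 m⁴
At the buckling limit P_cr = P = 1.840×10^5 N
From P_cr = π²EI/(K·L)²:  L = (1/K)·√(π²EI/P_cr) = (1/1)·√(π²×1.98×10^11×1.088×10^-7/1.840×10^5)
L = 1.08 m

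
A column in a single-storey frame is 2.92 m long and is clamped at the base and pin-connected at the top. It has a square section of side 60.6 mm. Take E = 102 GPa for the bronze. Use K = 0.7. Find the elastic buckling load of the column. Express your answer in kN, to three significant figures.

I = a⁴/12 = 60.6⁴/12 = 1.124×10^6 mm⁴
I = 1.124×10^6 mm⁴ = 1.124×10^-6 m⁴
Effective length L_e = K·L = 0.7 × 2.92 = 2.044 m
P_cr = π²EI / L_e² = π² × 102×10⁹ × 1.124×10^-6 / 2.044² = 2.708×10^5 N

P_cr ≈ 271 kN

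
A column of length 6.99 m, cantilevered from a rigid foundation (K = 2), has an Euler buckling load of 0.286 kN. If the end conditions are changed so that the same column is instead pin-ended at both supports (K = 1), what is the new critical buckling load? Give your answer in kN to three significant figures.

P_cr ≈ 1.14 kN

P_cr ∝ 1/K², so P_cr,new = P_cr,old × (K_old/K_new)² = 0.286 × (2/1)²
= 0.286 × 4.000 = 1.14 kN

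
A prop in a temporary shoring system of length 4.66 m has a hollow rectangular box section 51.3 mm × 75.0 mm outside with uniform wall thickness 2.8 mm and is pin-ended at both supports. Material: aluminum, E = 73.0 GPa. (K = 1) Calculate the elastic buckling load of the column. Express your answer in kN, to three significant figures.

P_cr ≈ 9.68 kN

Inner dimensions: h_i = 75.0 − 2×2.8 = 69.40 mm, b_i = 51.3 − 2×2.8 = 45.70 mm
Weak-axis I_min = (h_o·b_o³ − h_i·b_i³)/12 with b_o = 51.3, b_i = 45.70 mm (shorter outer/inner sides).
I_min = (75.0×51.3³ − 69.40×45.70³)/12 = 2.918×10^5 mm⁴
I = 2.918×10^5 mm⁴ = 2.918×10^-7 m⁴
Effective length L_e = K·L = 1 × 4.66 = 4.660 m
P_cr = π²EI / L_e² = π² × 73.0×10⁹ × 2.918×10^-7 / 4.660² = 9.681×10^3 N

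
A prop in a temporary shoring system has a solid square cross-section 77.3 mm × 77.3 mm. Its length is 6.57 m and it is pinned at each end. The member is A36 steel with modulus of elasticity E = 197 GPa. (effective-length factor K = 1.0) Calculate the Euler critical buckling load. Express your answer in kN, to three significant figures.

I = a⁴/12 = 77.3⁴/12 = 2.975×10^6 mm⁴
I = 2.975×10^6 mm⁴ = 2.975×10^-6 m⁴
Effective length L_e = K·L = 1 × 6.57 = 6.570 m
P_cr = π²EI / L_e² = π² × 197×10⁹ × 2.975×10^-6 / 6.570² = 1.340×10^5 N

P_cr ≈ 134 kN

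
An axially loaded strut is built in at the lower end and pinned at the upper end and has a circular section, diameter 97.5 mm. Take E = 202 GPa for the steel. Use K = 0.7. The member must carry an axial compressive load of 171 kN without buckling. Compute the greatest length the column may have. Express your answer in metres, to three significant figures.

I = πd⁴/64 = π×97.5⁴/64 = 4.436×10^6 mm⁴
I = 4.436×10^-6 m⁴
At the buckling limit P_cr = P = 1.710×10^5 N
From P_cr = π²EI/(K·L)²:  L = (1/K)·√(π²EI/P_cr) = (1/0.7)·√(π²×2.02×10^11×4.436×10^-6/1.710×10^5)
L = 10.3 m

L_max ≈ 10.3 m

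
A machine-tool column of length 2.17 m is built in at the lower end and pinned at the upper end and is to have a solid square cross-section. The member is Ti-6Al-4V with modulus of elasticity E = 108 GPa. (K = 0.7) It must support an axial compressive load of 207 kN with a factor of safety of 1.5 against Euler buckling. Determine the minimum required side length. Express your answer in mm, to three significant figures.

Required P_cr = n·P = 1.5 × 207 = 310.5 kN
L_e = K·L = 0.7 × 2.17 = 1.519 m
Required I = P_cr·L_e²/(π²E) = 3.105×10^5 × 1.519² / (π² × 1.08×10^11) = 6.721×10^-7 m⁴
I_req = 6.721×10^5 mm⁴
Solid square: I = a⁴/12  ⇒  a = (12I)^(1/4) = (12×6.721×10^5)^(1/4) = 53.3 mm

a ≈ 53.3 mm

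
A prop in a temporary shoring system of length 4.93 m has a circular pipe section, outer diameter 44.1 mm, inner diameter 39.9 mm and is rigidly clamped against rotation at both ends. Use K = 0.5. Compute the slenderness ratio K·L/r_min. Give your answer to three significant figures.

d_o = 44.1 mm, d_i = 39.9 mm
I = π(d_o⁴ − d_i⁴)/64 = π(44.1⁴ − 39.90⁴)/64 = 6.125×10^4 mm⁴
A = 277.1 mm²;  r_min = √(I/A) = √(6.125×10^4/277.1) = 14.87 mm
L_e = K·L = 0.5 × 4.93 m = 2.465 m = 2465.0 mm
λ = L_e / r_min = 2465.0 / 14.87 = 166

λ ≈ 166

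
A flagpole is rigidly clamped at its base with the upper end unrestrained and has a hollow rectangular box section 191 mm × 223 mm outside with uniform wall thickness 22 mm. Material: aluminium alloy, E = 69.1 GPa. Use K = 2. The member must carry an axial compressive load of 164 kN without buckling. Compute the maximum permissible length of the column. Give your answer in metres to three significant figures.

Inner dimensions: h_i = 223 − 2×22 = 179.0 mm, b_i = 191 − 2×22 = 147.0 mm
Weak-axis I_min = (h_o·b_o³ − h_i·b_i³)/12 with b_o = 191, b_i = 147.0 mm (shorter outer/inner sides).
I_min = (223×191³ − 179.0×147.0³)/12 = 8.210×10^7 mm⁴
I = 8.210×10^-5 m⁴
At the buckling limit P_cr = P = 1.640×10^5 N
From P_cr = π²EI/(K·L)²:  L = (1/K)·√(π²EI/P_cr) = (1/2)·√(π²×6.91×10^10×8.210×10^-5/1.640×10^5)
L = 9.24 m

L_max ≈ 9.24 m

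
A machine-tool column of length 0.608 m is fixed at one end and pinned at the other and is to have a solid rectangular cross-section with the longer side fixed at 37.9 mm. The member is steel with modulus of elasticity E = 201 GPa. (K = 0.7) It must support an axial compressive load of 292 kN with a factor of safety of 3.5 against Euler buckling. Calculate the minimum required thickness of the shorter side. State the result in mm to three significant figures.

b ≈ 30.9 mm

Required P_cr = n·P = 3.5 × 292 = 1022 kN
L_e = K·L = 0.7 × 0.608 = 0.4256 m
Required I = P_cr·L_e²/(π²E) = 1.022×10^6 × 0.4256² / (π² × 2.01×10^11) = 9.332×10^-8 m⁴
I_req = 9.332×10^4 mm⁴
Rectangle, weak axis: I_min = h·b³/12 with h = 37.9 mm fixed  ⇒  b = (12I/h)^(1/3) = 30.9 mm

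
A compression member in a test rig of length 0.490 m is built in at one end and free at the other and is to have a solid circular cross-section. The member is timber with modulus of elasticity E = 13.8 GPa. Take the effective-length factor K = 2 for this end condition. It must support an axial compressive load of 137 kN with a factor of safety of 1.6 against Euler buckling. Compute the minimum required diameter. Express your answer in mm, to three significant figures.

d ≈ 74.9 mm

Required P_cr = n·P = 1.6 × 137 = 219.2 kN
L_e = K·L = 2 × 0.490 = 0.9800 m
Required I = P_cr·L_e²/(π²E) = 2.192×10^5 × 0.9800² / (π² × 1.38×10^10) = 1.546×10^-6 m⁴
I_req = 1.546×10^6 mm⁴
Solid circle: I = πd⁴/64  ⇒  d = (64I/π)^(1/4) = (64×1.546×10^6/π)^(1/4) = 74.9 mm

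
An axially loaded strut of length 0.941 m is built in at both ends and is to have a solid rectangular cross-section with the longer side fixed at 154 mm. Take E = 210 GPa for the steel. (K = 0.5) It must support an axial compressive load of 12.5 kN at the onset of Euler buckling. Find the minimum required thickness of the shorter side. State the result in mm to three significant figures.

L_e = K·L = 0.5 × 0.941 = 0.4705 m
Required I = P_cr·L_e²/(π²E) = 1.250×10^4 × 0.4705² / (π² × 2.10×10^11) = 1.335×10^-9 m⁴
I_req = 1.335×10^3 mm⁴
Rectangle, weak axis: I_min = h·b³/12 with h = 154 mm fixed  ⇒  b = (12I/h)^(1/3) = 4.70 mm

b ≈ 4.70 mm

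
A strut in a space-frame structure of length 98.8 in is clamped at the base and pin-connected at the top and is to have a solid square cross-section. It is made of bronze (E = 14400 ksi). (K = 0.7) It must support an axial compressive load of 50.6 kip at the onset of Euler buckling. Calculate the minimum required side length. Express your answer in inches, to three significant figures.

L_e = K·L = 0.7 × 98.8 = 69.16 in
Required I = P_cr·L_e²/(π²E) = 5.060×10^4 × 69.16² / (π² × 1.44×10^7) = 1.703 in⁴
Solid square: I = a⁴/12  ⇒  a = (12I)^(1/4) = (12×1.703)^(1/4) = 2.13 in

a ≈ 2.13 in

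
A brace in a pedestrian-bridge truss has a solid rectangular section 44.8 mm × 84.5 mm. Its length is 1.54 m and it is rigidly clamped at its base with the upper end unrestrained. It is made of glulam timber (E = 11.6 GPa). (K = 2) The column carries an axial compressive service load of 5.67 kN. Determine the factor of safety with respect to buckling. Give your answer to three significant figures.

n ≈ 1.35

Buckling occurs about the weak axis: I_min = h·b³/12 with b = 44.8 mm (the shorter side).
I_min = 84.5×44.8³/12 = 6.332×10^5 mm⁴
I = 6.332×10^5 mm⁴ = 6.332×10^-7 m⁴
Effective length L_e = K·L = 2 × 1.54 = 3.080 m
P_cr = π²EI / L_e² = π² × 11.6×10⁹ × 6.332×10^-7 / 3.080² = 7.641×10^3 N
Factor of safety n = P_cr / P = 7.6413 / 5.67 = 1.35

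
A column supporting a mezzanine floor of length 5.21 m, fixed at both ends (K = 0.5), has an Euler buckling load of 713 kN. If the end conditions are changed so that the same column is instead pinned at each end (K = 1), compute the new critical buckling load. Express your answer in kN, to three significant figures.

P_cr ≈ 178 kN

P_cr ∝ 1/K², so P_cr,new = P_cr,old × (K_old/K_new)² = 713 × (0.5/1)²
= 713 × 0.2500 = 178 kN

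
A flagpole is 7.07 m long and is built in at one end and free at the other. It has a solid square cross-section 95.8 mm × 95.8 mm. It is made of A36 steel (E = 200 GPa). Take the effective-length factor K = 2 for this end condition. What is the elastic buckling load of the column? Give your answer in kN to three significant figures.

I = a⁴/12 = 95.8⁴/12 = 7.019×10^6 mm⁴
I = 7.019×10^6 mm⁴ = 7.019×10^-6 m⁴
Effective length L_e = K·L = 2 × 7.07 = 14.14 m
P_cr = π²EI / L_e² = π² × 200×10⁹ × 7.019×10^-6 / 14.14² = 6.930×10^4 N

P_cr ≈ 69.3 kN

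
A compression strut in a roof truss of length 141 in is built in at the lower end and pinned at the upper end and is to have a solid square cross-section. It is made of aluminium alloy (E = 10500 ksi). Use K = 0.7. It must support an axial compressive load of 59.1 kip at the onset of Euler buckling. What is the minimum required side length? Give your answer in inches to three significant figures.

a ≈ 2.86 in

L_e = K·L = 0.7 × 141 = 98.70 in
Required I = P_cr·L_e²/(π²E) = 5.910×10^4 × 98.70² / (π² × 1.05×10^7) = 5.556 in⁴
Solid square: I = a⁴/12  ⇒  a = (12I)^(1/4) = (12×5.556)^(1/4) = 2.86 in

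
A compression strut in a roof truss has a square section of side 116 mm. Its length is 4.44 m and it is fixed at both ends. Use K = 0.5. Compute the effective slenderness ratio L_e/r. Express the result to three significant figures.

λ ≈ 66.3

I = a⁴/12 = 116⁴/12 = 1.509×10^7 mm⁴
A = 1.346×10^4 mm²;  r_min = √(I/A) = √(1.509×10^7/1.346×10^4) = 33.49 mm
L_e = K·L = 0.5 × 4.44 m = 2.220 m = 2220.0 mm
λ = L_e / r_min = 2220.0 / 33.49 = 66.3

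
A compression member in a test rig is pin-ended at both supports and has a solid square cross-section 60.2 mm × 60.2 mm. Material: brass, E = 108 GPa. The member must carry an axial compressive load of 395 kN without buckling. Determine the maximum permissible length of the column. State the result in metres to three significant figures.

L_max ≈ 1.72 m

I = a⁴/12 = 60.2⁴/12 = 1.094×10^6 mm⁴
I = 1.094×10^-6 m⁴
At the buckling limit P_cr = P = 3.950×10^5 N
From P_cr = π²EI/(K·L)²:  L = (1/K)·√(π²EI/P_cr) = (1/1)·√(π²×1.08×10^11×1.094×10^-6/3.950×10^5)
L = 1.72 m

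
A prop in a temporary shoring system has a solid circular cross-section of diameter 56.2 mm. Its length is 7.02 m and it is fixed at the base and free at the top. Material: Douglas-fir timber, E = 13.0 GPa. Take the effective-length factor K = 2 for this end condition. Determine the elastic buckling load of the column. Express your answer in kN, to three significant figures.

P_cr ≈ 0.319 kN

I = πd⁴/64 = π×56.2⁴/64 = 4.897×10^5 mm⁴
I = 4.897×10^5 mm⁴ = 4.897×10^-7 m⁴
Effective length L_e = K·L = 2 × 7.02 = 14.04 m
P_cr = π²EI / L_e² = π² × 13.0×10⁹ × 4.897×10^-7 / 14.04² = 318.7 N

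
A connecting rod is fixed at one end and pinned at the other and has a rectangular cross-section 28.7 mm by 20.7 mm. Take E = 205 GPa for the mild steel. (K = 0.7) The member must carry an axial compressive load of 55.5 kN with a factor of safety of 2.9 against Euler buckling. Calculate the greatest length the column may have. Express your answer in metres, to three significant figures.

Buckling occurs about the weak axis: I_min = h·b³/12 with b = 20.7 mm (the shorter side).
I_min = 28.7×20.7³/12 = 2.121×10^4 mm⁴
I = 2.121×10^-8 m⁴
Required critical load P_cr = n·P = 2.9 × 55.5 = 161.0 kN = 1.609×10^5 N
From P_cr = π²EI/(K·L)²:  L = (1/K)·√(π²EI/P_cr) = (1/0.7)·√(π²×2.05×10^11×2.121×10^-8/1.609×10^5)
L = 0.738 m

L_max ≈ 0.738 m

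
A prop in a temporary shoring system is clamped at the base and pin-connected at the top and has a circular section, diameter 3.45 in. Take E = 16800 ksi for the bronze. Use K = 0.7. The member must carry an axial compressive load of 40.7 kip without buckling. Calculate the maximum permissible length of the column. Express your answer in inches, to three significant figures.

L_max ≈ 240 in

I = πd⁴/64 = π×3.45⁴/64 = 6.954 in⁴
At the buckling limit P_cr = P = 4.070×10^4 lb
From P_cr = π²EI/(K·L)²:  L = (1/K)·√(π²EI/P_cr) = (1/0.7)·√(π²×1.68×10^7×6.954/4.070×10^4)
L = 240 in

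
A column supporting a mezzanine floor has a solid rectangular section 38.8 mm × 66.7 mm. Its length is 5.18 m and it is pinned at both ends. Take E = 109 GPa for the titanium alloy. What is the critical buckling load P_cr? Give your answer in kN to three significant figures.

P_cr ≈ 13.0 kN

Buckling occurs about the weak axis: I_min = h·b³/12 with b = 38.8 mm (the shorter side).
I_min = 66.7×38.8³/12 = 3.247×10^5 mm⁴
I = 3.247×10^5 mm⁴ = 3.247×10^-7 m⁴
Effective length L_e = K·L = 1 × 5.18 = 5.180 m
P_cr = π²EI / L_e² = π² × 109×10⁹ × 3.247×10^-7 / 5.180² = 1.302×10^4 N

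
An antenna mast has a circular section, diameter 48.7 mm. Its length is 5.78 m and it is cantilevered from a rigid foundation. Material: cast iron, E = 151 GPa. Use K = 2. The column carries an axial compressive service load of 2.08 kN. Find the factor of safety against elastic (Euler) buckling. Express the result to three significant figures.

I = πd⁴/64 = π×48.7⁴/64 = 2.761×10^5 mm⁴
I = 2.761×10^5 mm⁴ = 2.761×10^-7 m⁴
Effective length L_e = K·L = 2 × 5.78 = 11.56 m
P_cr = π²EI / L_e² = π² × 151×10⁹ × 2.761×10^-7 / 11.56² = 3.079×10^3 N
Factor of safety n = P_cr / P = 3.0793 / 2.08 = 1.48

n ≈ 1.48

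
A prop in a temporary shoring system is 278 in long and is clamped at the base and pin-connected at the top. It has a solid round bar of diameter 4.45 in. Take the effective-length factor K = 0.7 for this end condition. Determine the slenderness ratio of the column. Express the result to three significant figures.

For a solid circle r = d/4 = 4.45/4 = 1.112 in
L_e = K·L = 0.7 × 278 = 194.6 in
λ = L_e / r_min = 194.60 / 1.112 = 175

λ ≈ 175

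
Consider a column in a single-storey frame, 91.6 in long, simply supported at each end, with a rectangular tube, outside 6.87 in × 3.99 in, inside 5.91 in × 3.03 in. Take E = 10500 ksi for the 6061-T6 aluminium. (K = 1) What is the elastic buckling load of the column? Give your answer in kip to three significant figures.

Weak-axis I_min = (h_o·b_o³ − h_i·b_i³)/12 with b_o = 3.99, b_i = 3.030 in (shorter outer/inner sides).
I_min = (6.87×3.99³ − 5.910×3.030³)/12 = 22.67 in⁴
Effective length L_e = K·L = 1 × 91.6 = 91.60 in
P_cr = π²EI / L_e² = π² × 10500×10³ × 22.67 / 91.60² = 2.799×10^5 lb

P_cr ≈ 280 kip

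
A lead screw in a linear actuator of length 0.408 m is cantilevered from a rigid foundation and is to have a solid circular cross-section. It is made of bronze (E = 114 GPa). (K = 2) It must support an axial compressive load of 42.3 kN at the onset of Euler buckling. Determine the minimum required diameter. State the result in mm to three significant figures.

L_e = K·L = 2 × 0.408 = 0.8160 m
Required I = P_cr·L_e²/(π²E) = 4.230×10^4 × 0.8160² / (π² × 1.14×10^11) = 2.503×10^-8 m⁴
I_req = 2.503×10^4 mm⁴
Solid circle: I = πd⁴/64  ⇒  d = (64I/π)^(1/4) = (64×2.503×10^4/π)^(1/4) = 26.7 mm

d ≈ 26.7 mm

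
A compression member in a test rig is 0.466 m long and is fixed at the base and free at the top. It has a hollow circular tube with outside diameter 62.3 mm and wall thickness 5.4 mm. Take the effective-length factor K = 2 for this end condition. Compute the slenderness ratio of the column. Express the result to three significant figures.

Inner diameter d_i = 62.3 − 2×5.4 = 51.50 mm
I = π(d_o⁴ − d_i⁴)/64 = π(62.3⁴ − 51.50⁴)/64 = 3.942×10^5 mm⁴
A = 965.3 mm²;  r_min = √(I/A) = √(3.942×10^5/965.3) = 20.21 mm
L_e = K·L = 2 × 0.466 m = 0.9320 m = 932.00 mm
λ = L_e / r_min = 932.00 / 20.21 = 46.1

λ ≈ 46.1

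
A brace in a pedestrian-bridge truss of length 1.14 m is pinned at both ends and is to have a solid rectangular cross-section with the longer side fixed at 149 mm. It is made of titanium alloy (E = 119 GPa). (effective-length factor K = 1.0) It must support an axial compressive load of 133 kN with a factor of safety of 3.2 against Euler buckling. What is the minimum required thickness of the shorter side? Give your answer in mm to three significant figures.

b ≈ 33.6 mm

Required P_cr = n·P = 3.2 × 133 = 425.6 kN
L_e = K·L = 1 × 1.14 = 1.140 m
Required I = P_cr·L_e²/(π²E) = 4.256×10^5 × 1.140² / (π² × 1.19×10^11) = 4.709×10^-7 m⁴
I_req = 4.709×10^5 mm⁴
Rectangle, weak axis: I_min = h·b³/12 with h = 149 mm fixed  ⇒  b = (12I/h)^(1/3) = 33.6 mm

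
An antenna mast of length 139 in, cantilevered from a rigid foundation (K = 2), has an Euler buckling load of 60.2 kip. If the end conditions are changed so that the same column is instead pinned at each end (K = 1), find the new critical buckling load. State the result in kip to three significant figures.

P_cr ∝ 1/K², so P_cr,new = P_cr,old × (K_old/K_new)² = 60.2 × (2/1)²
= 60.2 × 4.000 = 241 kip

P_cr ≈ 241 kip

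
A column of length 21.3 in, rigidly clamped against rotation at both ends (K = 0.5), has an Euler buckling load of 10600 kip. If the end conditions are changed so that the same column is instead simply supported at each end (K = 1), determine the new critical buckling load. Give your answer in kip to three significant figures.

P_cr ∝ 1/K², so P_cr,new = P_cr,old × (K_old/K_new)² = 10600 × (0.5/1)²
= 10600 × 0.2500 = 2650 kip

P_cr ≈ 2650 kip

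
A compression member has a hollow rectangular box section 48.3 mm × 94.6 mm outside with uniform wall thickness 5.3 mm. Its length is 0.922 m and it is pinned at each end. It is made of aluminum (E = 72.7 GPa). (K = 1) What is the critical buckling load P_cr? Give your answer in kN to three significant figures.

P_cr ≈ 433 kN

Inner dimensions: h_i = 94.6 − 2×5.3 = 84.00 mm, b_i = 48.3 − 2×5.3 = 37.70 mm
Weak-axis I_min = (h_o·b_o³ − h_i·b_i³)/12 with b_o = 48.3, b_i = 37.70 mm (shorter outer/inner sides).
I_min = (94.6×48.3³ − 84.00×37.70³)/12 = 5.132×10^5 mm⁴
I = 5.132×10^5 mm⁴ = 5.132×10^-7 m⁴
Effective length L_e = K·L = 1 × 0.922 = 0.9220 m
P_cr = π²EI / L_e² = π² × 72.7×10⁹ × 5.132×10^-7 / 0.9220² = 4.332×10^5 N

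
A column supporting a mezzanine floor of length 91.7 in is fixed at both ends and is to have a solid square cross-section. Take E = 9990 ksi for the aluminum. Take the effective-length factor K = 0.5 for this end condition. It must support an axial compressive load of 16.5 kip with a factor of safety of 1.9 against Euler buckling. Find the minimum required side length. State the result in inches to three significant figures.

a ≈ 1.68 in

Required P_cr = n·P = 1.9 × 16.5 = 31.35 kip
L_e = K·L = 0.5 × 91.7 = 45.85 in
Required I = P_cr·L_e²/(π²E) = 3.135×10^4 × 45.85² / (π² × 9.99×10^6) = 0.6684 in⁴
Solid square: I = a⁴/12  ⇒  a = (12I)^(1/4) = (12×0.6684)^(1/4) = 1.68 in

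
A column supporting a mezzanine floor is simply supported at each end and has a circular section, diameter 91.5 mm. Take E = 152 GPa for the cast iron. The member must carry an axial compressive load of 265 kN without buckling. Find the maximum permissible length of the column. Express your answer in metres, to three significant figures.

L_max ≈ 4.41 m

I = πd⁴/64 = π×91.5⁴/64 = 3.441×10^6 mm⁴
I = 3.441×10^-6 m⁴
At the buckling limit P_cr = P = 2.650×10^5 N
From P_cr = π²EI/(K·L)²:  L = (1/K)·√(π²EI/P_cr) = (1/1)·√(π²×1.52×10^11×3.441×10^-6/2.650×10^5)
L = 4.41 m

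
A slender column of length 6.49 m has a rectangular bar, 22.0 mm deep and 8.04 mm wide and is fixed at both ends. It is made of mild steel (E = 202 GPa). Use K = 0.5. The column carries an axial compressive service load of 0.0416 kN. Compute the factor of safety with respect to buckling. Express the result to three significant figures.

Buckling occurs about the weak axis: I_min = h·b³/12 with b = 8.04 mm (the shorter side).
I_min = 22.0×8.04³/12 = 952.8 mm⁴
I = 952.8 mm⁴ = 9.528×10^-10 m⁴
Effective length L_e = K·L = 0.5 × 6.49 = 3.245 m
P_cr = π²EI / L_e² = π² × 202×10⁹ × 9.528×10^-10 / 3.245² = 180.4 N
Factor of safety n = P_cr / P = 0.18040 / 0.0416 = 4.34

n ≈ 4.34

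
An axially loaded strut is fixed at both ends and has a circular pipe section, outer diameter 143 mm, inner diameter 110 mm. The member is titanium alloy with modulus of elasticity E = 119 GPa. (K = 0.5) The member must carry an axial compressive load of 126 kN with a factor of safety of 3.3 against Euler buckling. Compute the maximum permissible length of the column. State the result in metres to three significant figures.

d_o = 143 mm, d_i = 110 mm
I = π(d_o⁴ − d_i⁴)/64 = π(143⁴ − 110.0⁴)/64 = 1.334×10^7 mm⁴
I = 1.334×10^-5 m⁴
Required critical load P_cr = n·P = 3.3 × 126 = 415.8 kN = 4.158×10^5 N
From P_cr = π²EI/(K·L)²:  L = (1/K)·√(π²EI/P_cr) = (1/0.5)·√(π²×1.19×10^11×1.334×10^-5/4.158×10^5)
L = 12.3 m

L_max ≈ 12.3 m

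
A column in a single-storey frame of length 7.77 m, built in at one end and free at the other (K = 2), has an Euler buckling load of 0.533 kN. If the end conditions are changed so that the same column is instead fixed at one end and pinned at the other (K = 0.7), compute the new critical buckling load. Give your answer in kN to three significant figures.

P_cr ∝ 1/K², so P_cr,new = P_cr,old × (K_old/K_new)² = 0.533 × (2/0.7)²
= 0.533 × 8.163 = 4.35 kN

P_cr ≈ 4.35 kN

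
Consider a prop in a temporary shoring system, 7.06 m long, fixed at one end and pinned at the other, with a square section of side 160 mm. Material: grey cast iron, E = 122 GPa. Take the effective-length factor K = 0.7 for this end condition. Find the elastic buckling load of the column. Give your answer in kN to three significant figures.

I = a⁴/12 = 160⁴/12 = 5.461×10^7 mm⁴
I = 5.461×10^7 mm⁴ = 5.461×10^-5 m⁴
Effective length L_e = K·L = 0.7 × 7.06 = 4.942 m
P_cr = π²EI / L_e² = π² × 122×10⁹ × 5.461×10^-5 / 4.942² = 2.692×10^6 N

P_cr ≈ 2690 kN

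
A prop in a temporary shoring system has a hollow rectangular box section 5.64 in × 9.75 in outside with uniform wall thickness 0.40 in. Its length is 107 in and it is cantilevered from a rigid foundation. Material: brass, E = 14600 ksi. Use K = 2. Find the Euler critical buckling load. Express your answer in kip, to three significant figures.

P_cr ≈ 193 kip

Inner dimensions: h_i = 9.75 − 2×0.40 = 8.950 in, b_i = 5.64 − 2×0.40 = 4.840 in
Weak-axis I_min = (h_o·b_o³ − h_i·b_i³)/12 with b_o = 5.64, b_i = 4.840 in (shorter outer/inner sides).
I_min = (9.75×5.64³ − 8.950×4.840³)/12 = 61.20 in⁴
Effective length L_e = K·L = 2 × 107 = 214.0 in
P_cr = π²EI / L_e² = π² × 14600×10³ × 61.20 / 214.0² = 1.926×10^5 lb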